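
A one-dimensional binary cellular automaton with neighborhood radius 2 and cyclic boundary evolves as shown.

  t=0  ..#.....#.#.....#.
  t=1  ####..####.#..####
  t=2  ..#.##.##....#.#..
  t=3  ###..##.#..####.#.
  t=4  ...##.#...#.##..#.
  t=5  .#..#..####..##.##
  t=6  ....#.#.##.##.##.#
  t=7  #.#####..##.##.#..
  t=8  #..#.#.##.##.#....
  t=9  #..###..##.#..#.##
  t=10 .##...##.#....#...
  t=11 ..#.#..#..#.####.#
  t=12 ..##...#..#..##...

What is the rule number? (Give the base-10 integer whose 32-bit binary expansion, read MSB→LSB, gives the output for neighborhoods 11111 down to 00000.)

1244312886

  nb #####: next=.  (t=1,i=0, bit31=0)
  nb ####.: next=#  (t=1,i=2, bit30=1)
  nb ###.#: next=.  (t=1,i=9, bit29=0)
  nb ###..: next=.  (t=1,i=3, bit28=0)
  nb ##.##: next=#  (t=2,i=6, bit27=1)
  nb ##.#.: next=.  (t=1,i=10, bit26=0)
  nb ##..#: next=#  (t=1,i=4, bit25=1)
  nb ##...: next=.  (t=2,i=9, bit24=0)
  nb #.###: next=.  (t=3,i=0, bit23=0)
  nb #.##.: next=.  (t=2,i=4, bit22=0)
  nb #.#.#: next=#  (t=3,i=16, bit21=1)
  nb #.#..: next=.  (t=0,i=10, bit20=0)
  nb #..##: next=#  (t=1,i=5, bit19=1)
  nb #..#.: next=.  (t=4,i=15, bit18=0)
  nb #...#: next=#  (t=0,i=0, bit17=1)
  nb #....: next=.  (t=0,i=4, bit16=0)
  nb .####: next=#  (t=1,i=7, bit15=1)
  nb .###.: next=.  (t=3,i=1, bit14=0)
  nb .##.#: next=#  (t=2,i=5, bit13=1)
  nb .##..: next=#  (t=2,i=8, bit12=1)
  nb .#.##: next=.  (t=2,i=3, bit11=0)
  nb .#.#.: next=#  (t=0,i=9, bit10=1)
  nb .#..#: next=.  (t=1,i=12, bit9=0)
  nb .#...: next=#  (t=0,i=3, bit8=1)
  nb ..###: next=.  (t=1,i=6, bit7=0)
  nb ..##.: next=.  (t=3,i=5, bit6=0)
  nb ..#.#: next=#  (t=0,i=8, bit5=1)
  nb ..#..: next=#  (t=0,i=2, bit4=1)
  nb ...##: next=.  (t=4,i=2, bit3=0)
  nb ...#.: next=#  (t=0,i=1, bit2=1)
  nb ....#: next=#  (t=0,i=6, bit1=1)
  nb .....: next=.  (t=0,i=5, bit0=0)
  bits 01001010001010101011010100110110 = 1244312886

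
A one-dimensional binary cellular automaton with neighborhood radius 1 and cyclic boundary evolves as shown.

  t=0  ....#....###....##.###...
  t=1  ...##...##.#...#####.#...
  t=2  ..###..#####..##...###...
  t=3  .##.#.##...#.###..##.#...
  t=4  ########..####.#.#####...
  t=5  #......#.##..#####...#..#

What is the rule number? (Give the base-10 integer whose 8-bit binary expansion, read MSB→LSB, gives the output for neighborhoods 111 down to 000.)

  ### -> .   bit 7 = 0  t=0,i=10
  ##. -> #   bit 6 = 1  t=0,i=11
  #.# -> #   bit 5 = 1  t=0,i=18
  #.. -> .   bit 4 = 0  t=0,i=5
  .## -> #   bit 3 = 1  t=0,i=9
  .#. -> #   bit 2 = 1  t=0,i=4
  ..# -> #   bit 1 = 1  t=0,i=3
  ... -> .   bit 0 = 0  t=0,i=0
  bits 01101110 = 110

110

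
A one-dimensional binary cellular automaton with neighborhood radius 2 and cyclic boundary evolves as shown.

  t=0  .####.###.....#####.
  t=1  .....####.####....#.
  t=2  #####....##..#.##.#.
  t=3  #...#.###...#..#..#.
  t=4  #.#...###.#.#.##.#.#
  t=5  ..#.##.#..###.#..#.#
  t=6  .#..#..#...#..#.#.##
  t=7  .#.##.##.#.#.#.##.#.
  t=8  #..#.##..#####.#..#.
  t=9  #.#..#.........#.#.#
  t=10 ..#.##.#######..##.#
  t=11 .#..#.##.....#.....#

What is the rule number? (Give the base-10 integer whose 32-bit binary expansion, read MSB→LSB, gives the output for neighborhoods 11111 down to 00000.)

418858011

  ##### -> .   bit 31 = 0  t=0,i=16
  ####. -> .   bit 30 = 0  t=0,i=3
  ###.# -> .   bit 29 = 0  t=0,i=4
  ###.. -> #   bit 28 = 1  t=0,i=8
  ##.## -> #   bit 27 = 1  t=0,i=5
  ##.#. -> .   bit 26 = 0  t=2,i=17
  ##..# -> .   bit 25 = 0  t=0,i=19
  ##... -> .   bit 24 = 0  t=0,i=9
  #.### -> #   bit 23 = 1  t=0,i=6
  #.##. -> #   bit 22 = 1  t=2,i=15
  #.#.# -> #   bit 21 = 1  t=2,i=18
  #.#.. -> #   bit 20 = 1  t=3,i=0
  #..## -> .   bit 19 = 0  t=0,i=0
  #..#. -> #   bit 18 = 1  t=2,i=12
  #...# -> #   bit 17 = 1  t=3,i=2
  #.... -> #   bit 16 = 1  t=0,i=10
  .#### -> .   bit 15 = 0  t=0,i=2
  .###. -> #   bit 14 = 1  t=0,i=7
  .##.# -> .   bit 13 = 0  t=2,i=16
  .##.. -> .   bit 12 = 0  t=2,i=10
  .#.## -> .   bit 11 = 0  t=2,i=14
  .#.#. -> #   bit 10 = 1  t=3,i=19
  .#..# -> .   bit 9 = 0  t=3,i=13
  .#... -> .   bit 8 = 0  t=1,i=19
  ..### -> .   bit 7 = 0  t=0,i=1
  ..##. -> .   bit 6 = 0  t=2,i=9
  ..#.# -> .   bit 5 = 0  t=2,i=13
  ..#.. -> #   bit 4 = 1  t=1,i=18
  ...## -> #   bit 3 = 1  t=0,i=13
  ...#. -> .   bit 2 = 0  t=1,i=17
  ....# -> #   bit 1 = 1  t=0,i=12
  ..... -> #   bit 0 = 1  t=0,i=11
  bits 00011000111101110100010000011011 = 418858011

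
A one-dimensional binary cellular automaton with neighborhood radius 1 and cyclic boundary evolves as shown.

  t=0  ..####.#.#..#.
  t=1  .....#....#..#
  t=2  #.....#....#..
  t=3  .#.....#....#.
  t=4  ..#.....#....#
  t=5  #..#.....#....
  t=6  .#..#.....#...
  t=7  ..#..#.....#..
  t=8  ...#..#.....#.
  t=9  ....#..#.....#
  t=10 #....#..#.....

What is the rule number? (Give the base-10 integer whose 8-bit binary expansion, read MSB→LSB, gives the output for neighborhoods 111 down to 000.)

  nb ###: next=.  (t=0,i=3, bit7=0)
  nb ##.: next=#  (t=0,i=5, bit6=1)
  nb #.#: next=.  (t=0,i=6, bit5=0)
  nb #..: next=#  (t=0,i=10, bit4=1)
  nb .##: next=.  (t=0,i=2, bit3=0)
  nb .#.: next=.  (t=0,i=7, bit2=0)
  nb ..#: next=.  (t=0,i=1, bit1=0)
  nb ...: next=.  (t=0,i=0, bit0=0)
  bits 01010000 = 80

80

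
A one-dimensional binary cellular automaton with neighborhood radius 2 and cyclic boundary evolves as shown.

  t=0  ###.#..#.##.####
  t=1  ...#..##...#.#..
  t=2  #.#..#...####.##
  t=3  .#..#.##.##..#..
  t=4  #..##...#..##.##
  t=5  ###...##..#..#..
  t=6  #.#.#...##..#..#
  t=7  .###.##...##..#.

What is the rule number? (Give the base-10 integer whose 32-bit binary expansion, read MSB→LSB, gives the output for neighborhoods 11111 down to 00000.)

  ##### -> .   bit 31 = 0  t=0,i=0
  ####. -> .   bit 30 = 0  t=0,i=1
  ###.# -> .   bit 29 = 0  t=0,i=2
  ###.. -> #   bit 28 = 1  t=4,i=0
  ##.## -> #   bit 27 = 1  t=0,i=11
  ##.#. -> #   bit 26 = 1  t=0,i=3
  ##..# -> #   bit 25 = 1  t=3,i=11
  ##... -> .   bit 24 = 0  t=1,i=8
  #.### -> .   bit 23 = 0  t=0,i=12
  #.##. -> .   bit 22 = 0  t=0,i=9
  #.#.# -> #   bit 21 = 1  t=6,i=2
  #.#.. -> .   bit 20 = 0  t=0,i=4
  #..## -> #   bit 19 = 1  t=1,i=5
  #..#. -> #   bit 18 = 1  t=0,i=6
  #...# -> #   bit 17 = 1  t=1,i=9
  #.... -> #   bit 16 = 1  t=1,i=15
  .#### -> #   bit 15 = 1  t=0,i=13
  .###. -> .   bit 14 = 0  t=2,i=15
  .##.# -> .   bit 13 = 0  t=0,i=10
  .##.. -> .   bit 12 = 0  t=1,i=7
  .#.## -> .   bit 11 = 0  t=0,i=8
  .#.#. -> #   bit 10 = 1  t=1,i=12
  .#..# -> .   bit 9 = 0  t=0,i=5
  .#... -> #   bit 8 = 1  t=1,i=14
  ..### -> #   bit 7 = 1  t=2,i=9
  ..##. -> .   bit 6 = 0  t=1,i=6
  ..#.# -> #   bit 5 = 1  t=0,i=7
  ..#.. -> .   bit 4 = 0  t=1,i=3
  ...## -> .   bit 3 = 0  t=2,i=8
  ...#. -> #   bit 2 = 1  t=1,i=2
  ....# -> .   bit 1 = 0  t=1,i=1
  ..... -> #   bit 0 = 1  t=1,i=0
  bits 00011110001011111000010110100101 = 506430885

506430885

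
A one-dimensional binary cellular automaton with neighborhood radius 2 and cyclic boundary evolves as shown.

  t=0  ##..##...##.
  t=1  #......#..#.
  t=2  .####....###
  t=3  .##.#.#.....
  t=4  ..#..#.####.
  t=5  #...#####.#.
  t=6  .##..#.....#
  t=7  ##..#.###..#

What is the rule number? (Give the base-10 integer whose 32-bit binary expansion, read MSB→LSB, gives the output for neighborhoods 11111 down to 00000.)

281521441

  ##### -> .   bit 31 = 0  t=5,i=6
  ####. -> .   bit 30 = 0  t=2,i=3
  ###.# -> .   bit 29 = 0  t=2,i=11
  ###.. -> #   bit 28 = 1  t=2,i=4
  ##.## -> .   bit 27 = 0  t=0,i=11
  ##.#. -> .   bit 26 = 0  t=3,i=3
  ##..# -> .   bit 25 = 0  t=0,i=2
  ##... -> .   bit 24 = 0  t=0,i=6
  #.### -> #   bit 23 = 1  t=2,i=1
  #.##. -> #   bit 22 = 1  t=0,i=0
  #.#.# -> .   bit 21 = 0  t=3,i=4
  #.#.. -> .   bit 20 = 0  t=1,i=0
  #..## -> .   bit 19 = 0  t=0,i=3
  #..#. -> #   bit 18 = 1  t=1,i=9
  #...# -> #   bit 17 = 1  t=0,i=7
  #.... -> #   bit 16 = 1  t=1,i=2
  .#### -> #   bit 15 = 1  t=2,i=2
  .###. -> .   bit 14 = 0  t=2,i=10
  .##.# -> #   bit 13 = 1  t=0,i=10
  .##.. -> .   bit 12 = 0  t=0,i=1
  .#.## -> #   bit 11 = 1  t=4,i=6
  .#.#. -> #   bit 10 = 1  t=1,i=11
  .#..# -> .   bit 9 = 0  t=1,i=8
  .#... -> #   bit 8 = 1  t=1,i=1
  ..### -> .   bit 7 = 0  t=2,i=9
  ..##. -> .   bit 6 = 0  t=0,i=4
  ..#.# -> #   bit 5 = 1  t=1,i=10
  ..#.. -> .   bit 4 = 0  t=1,i=7
  ...## -> .   bit 3 = 0  t=0,i=8
  ...#. -> .   bit 2 = 0  t=1,i=6
  ....# -> .   bit 1 = 0  t=1,i=5
  ..... -> #   bit 0 = 1  t=1,i=3
  bits 00010000110001111010110100100001 = 281521441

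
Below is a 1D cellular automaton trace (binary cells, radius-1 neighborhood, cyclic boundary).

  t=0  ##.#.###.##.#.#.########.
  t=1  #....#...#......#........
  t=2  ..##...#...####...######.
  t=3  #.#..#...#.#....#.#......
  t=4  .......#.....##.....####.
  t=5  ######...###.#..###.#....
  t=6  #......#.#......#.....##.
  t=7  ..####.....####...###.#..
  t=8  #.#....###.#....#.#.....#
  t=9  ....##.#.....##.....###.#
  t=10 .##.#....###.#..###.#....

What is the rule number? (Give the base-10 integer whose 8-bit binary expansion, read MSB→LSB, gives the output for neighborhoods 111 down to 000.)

  nb ###: next=.  (t=0,i=6, bit7=0)
  nb ##.: next=.  (t=0,i=1, bit6=0)
  nb #.#: next=.  (t=0,i=2, bit5=0)
  nb #..: next=.  (t=1,i=1, bit4=0)
  nb .##: next=#  (t=0,i=0, bit3=1)
  nb .#.: next=.  (t=0,i=3, bit2=0)
  nb ..#: next=.  (t=1,i=4, bit1=0)
  nb ...: next=#  (t=1,i=2, bit0=1)
  bits 00001001 = 9

9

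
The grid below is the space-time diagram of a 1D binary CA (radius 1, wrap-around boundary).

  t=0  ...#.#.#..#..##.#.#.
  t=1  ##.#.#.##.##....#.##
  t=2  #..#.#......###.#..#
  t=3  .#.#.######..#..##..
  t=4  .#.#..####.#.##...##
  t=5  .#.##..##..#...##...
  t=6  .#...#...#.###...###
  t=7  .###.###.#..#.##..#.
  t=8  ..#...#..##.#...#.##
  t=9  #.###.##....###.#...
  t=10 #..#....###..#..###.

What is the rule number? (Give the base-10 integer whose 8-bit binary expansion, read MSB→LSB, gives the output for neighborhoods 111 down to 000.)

  ### -> #   bit 7 = 1  t=1,i=0
  ##. -> .   bit 6 = 0  t=0,i=14
  #.# -> .   bit 5 = 0  t=0,i=4
  #.. -> #   bit 4 = 1  t=0,i=8
  .## -> .   bit 3 = 0  t=0,i=13
  .#. -> #   bit 2 = 1  t=0,i=3
  ..# -> .   bit 1 = 0  t=0,i=2
  ... -> #   bit 0 = 1  t=0,i=0
  bits 10010101 = 149

149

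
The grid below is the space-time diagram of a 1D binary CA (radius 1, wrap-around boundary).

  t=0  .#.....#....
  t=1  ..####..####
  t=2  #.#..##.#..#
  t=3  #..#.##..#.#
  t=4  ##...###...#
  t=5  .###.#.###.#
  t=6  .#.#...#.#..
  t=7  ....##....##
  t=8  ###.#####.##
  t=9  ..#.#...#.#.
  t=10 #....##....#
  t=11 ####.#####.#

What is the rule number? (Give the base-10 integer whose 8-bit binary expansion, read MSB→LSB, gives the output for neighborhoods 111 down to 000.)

89

  nb ###: next=.  (t=1,i=3, bit7=0)
  nb ##.: next=#  (t=1,i=5, bit6=1)
  nb #.#: next=.  (t=2,i=1, bit5=0)
  nb #..: next=#  (t=0,i=2, bit4=1)
  nb .##: next=#  (t=1,i=2, bit3=1)
  nb .#.: next=.  (t=0,i=1, bit2=0)
  nb ..#: next=.  (t=0,i=0, bit1=0)
  nb ...: next=#  (t=0,i=3, bit0=1)
  bits 01011001 = 89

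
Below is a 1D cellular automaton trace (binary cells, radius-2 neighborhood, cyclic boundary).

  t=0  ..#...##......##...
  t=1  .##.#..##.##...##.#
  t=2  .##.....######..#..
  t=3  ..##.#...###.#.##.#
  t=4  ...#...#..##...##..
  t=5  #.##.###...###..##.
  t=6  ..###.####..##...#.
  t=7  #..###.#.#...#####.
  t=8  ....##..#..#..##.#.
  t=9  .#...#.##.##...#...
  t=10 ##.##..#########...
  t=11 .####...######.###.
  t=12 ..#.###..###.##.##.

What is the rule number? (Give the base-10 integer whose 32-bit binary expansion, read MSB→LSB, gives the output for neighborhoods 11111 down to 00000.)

3108434965

  nb #####: next=#  (t=2,i=10, bit31=1)
  nb ####.: next=.  (t=2,i=12, bit30=0)
  nb ###.#: next=#  (t=3,i=11, bit29=1)
  nb ###..: next=#  (t=2,i=13, bit28=1)
  nb ##.##: next=#  (t=1,i=9, bit27=1)
  nb ##.#.: next=.  (t=1,i=3, bit26=0)
  nb ##..#: next=.  (t=2,i=14, bit25=0)
  nb ##...: next=#  (t=0,i=8, bit24=1)
  nb #.###: next=.  (t=5,i=5, bit23=0)
  nb #.##.: next=#  (t=1,i=1, bit22=1)
  nb #.#.#: next=.  (t=1,i=18, bit21=0)
  nb #.#..: next=.  (t=1,i=4, bit20=0)
  nb #..##: next=.  (t=1,i=6, bit19=0)
  nb #..#.: next=#  (t=2,i=15, bit18=1)
  nb #...#: next=#  (t=0,i=4, bit17=1)
  nb #....: next=.  (t=0,i=9, bit16=0)
  nb .####: next=#  (t=2,i=9, bit15=1)
  nb .###.: next=#  (t=3,i=10, bit14=1)
  nb .##.#: next=#  (t=1,i=2, bit13=1)
  nb .##..: next=#  (t=0,i=7, bit12=1)
  nb .#.##: next=.  (t=1,i=0, bit11=0)
  nb .#.#.: next=#  (t=7,i=8, bit10=1)
  nb .#..#: next=.  (t=1,i=5, bit9=0)
  nb .#...: next=.  (t=0,i=3, bit8=0)
  nb ..###: next=.  (t=2,i=8, bit7=0)
  nb ..##.: next=.  (t=0,i=6, bit6=0)
  nb ..#.#: next=.  (t=9,i=5, bit5=0)
  nb ..#..: next=#  (t=0,i=2, bit4=1)
  nb ...##: next=.  (t=0,i=5, bit3=0)
  nb ...#.: next=#  (t=0,i=1, bit2=1)
  nb ....#: next=.  (t=0,i=0, bit1=0)
  nb .....: next=#  (t=0,i=10, bit0=1)
  bits 10111001010001101111010000010101 = 3108434965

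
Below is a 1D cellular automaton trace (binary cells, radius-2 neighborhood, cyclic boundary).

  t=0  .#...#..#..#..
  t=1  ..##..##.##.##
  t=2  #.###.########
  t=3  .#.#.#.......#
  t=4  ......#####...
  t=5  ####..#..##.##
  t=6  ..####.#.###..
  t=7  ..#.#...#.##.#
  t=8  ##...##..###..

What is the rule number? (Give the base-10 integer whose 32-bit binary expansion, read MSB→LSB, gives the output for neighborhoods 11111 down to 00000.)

1514634177

  nb #####: next=.  (t=2,i=8, bit31=0)
  nb ####.: next=#  (t=2,i=13, bit30=1)
  nb ###.#: next=.  (t=2,i=0, bit29=0)
  nb ###..: next=#  (t=4,i=10, bit28=1)
  nb ##.##: next=#  (t=1,i=8, bit27=1)
  nb ##.#.: next=.  (t=6,i=6, bit26=0)
  nb ##..#: next=#  (t=1,i=0, bit25=1)
  nb ##...: next=.  (t=4,i=11, bit24=0)
  nb #.###: next=.  (t=2,i=2, bit23=0)
  nb #.##.: next=#  (t=1,i=9, bit22=1)
  nb #.#.#: next=.  (t=3,i=1, bit21=0)
  nb #.#..: next=.  (t=3,i=5, bit20=0)
  nb #..##: next=.  (t=1,i=1, bit19=0)
  nb #..#.: next=#  (t=0,i=7, bit18=1)
  nb #...#: next=#  (t=0,i=3, bit17=1)
  nb #....: next=#  (t=3,i=7, bit16=1)
  nb .####: next=.  (t=2,i=7, bit15=0)
  nb .###.: next=#  (t=2,i=3, bit14=1)
  nb .##.#: next=#  (t=1,i=7, bit13=1)
  nb .##..: next=#  (t=1,i=3, bit12=1)
  nb .#.##: next=#  (t=6,i=8, bit11=1)
  nb .#.#.: next=.  (t=3,i=0, bit10=0)
  nb .#..#: next=#  (t=0,i=6, bit9=1)
  nb .#...: next=#  (t=0,i=2, bit8=1)
  nb ..###: next=#  (t=4,i=6, bit7=1)
  nb ..##.: next=#  (t=1,i=2, bit6=1)
  nb ..#.#: next=.  (t=3,i=13, bit5=0)
  nb ..#..: next=.  (t=0,i=1, bit4=0)
  nb ...##: next=.  (t=4,i=5, bit3=0)
  nb ...#.: next=.  (t=0,i=0, bit2=0)
  nb ....#: next=.  (t=3,i=11, bit1=0)
  nb .....: next=#  (t=3,i=8, bit0=1)
  bits 01011010010001110111101111000001 = 1514634177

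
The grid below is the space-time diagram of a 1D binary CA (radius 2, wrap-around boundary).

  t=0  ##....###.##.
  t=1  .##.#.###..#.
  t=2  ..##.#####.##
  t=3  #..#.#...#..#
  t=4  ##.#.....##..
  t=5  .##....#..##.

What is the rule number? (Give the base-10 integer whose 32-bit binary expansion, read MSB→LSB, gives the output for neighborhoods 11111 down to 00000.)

  nb #####: next=.  (t=2,i=7, bit31=0)
  nb ####.: next=.  (t=2,i=8, bit30=0)
  nb ###.#: next=#  (t=0,i=8, bit29=1)
  nb ###..: next=#  (t=1,i=8, bit28=1)
  nb ##.##: next=.  (t=0,i=9, bit27=0)
  nb ##.#.: next=#  (t=1,i=3, bit26=1)
  nb ##..#: next=#  (t=1,i=9, bit25=1)
  nb ##...: next=#  (t=0,i=2, bit24=1)
  nb #.###: next=#  (t=1,i=6, bit23=1)
  nb #.##.: next=.  (t=0,i=0, bit22=0)
  nb #.#.#: next=.  (t=1,i=4, bit21=0)
  nb #.#..: next=.  (t=3,i=5, bit20=0)
  nb #..##: next=.  (t=1,i=0, bit19=0)
  nb #..#.: next=.  (t=1,i=10, bit18=0)
  nb #...#: next=.  (t=3,i=7, bit17=0)
  nb #....: next=.  (t=0,i=3, bit16=0)
  nb .####: next=.  (t=2,i=6, bit15=0)
  nb .###.: next=#  (t=0,i=7, bit14=1)
  nb .##.#: next=#  (t=0,i=11, bit13=1)
  nb .##..: next=#  (t=0,i=1, bit12=1)
  nb .#.##: next=#  (t=1,i=5, bit11=1)
  nb .#.#.: next=.  (t=3,i=4, bit10=0)
  nb .#..#: next=#  (t=1,i=12, bit9=1)
  nb .#...: next=.  (t=3,i=6, bit8=0)
  nb ..###: next=#  (t=0,i=6, bit7=1)
  nb ..##.: next=.  (t=1,i=1, bit6=0)
  nb ..#.#: next=#  (t=3,i=3, bit5=1)
  nb ..#..: next=#  (t=1,i=11, bit4=1)
  nb ...##: next=.  (t=0,i=5, bit3=0)
  nb ...#.: next=.  (t=3,i=8, bit2=0)
  nb ....#: next=#  (t=0,i=4, bit1=1)
  nb .....: next=.  (t=4,i=6, bit0=0)
  bits 00110111100000000111101010110010 = 931166898

931166898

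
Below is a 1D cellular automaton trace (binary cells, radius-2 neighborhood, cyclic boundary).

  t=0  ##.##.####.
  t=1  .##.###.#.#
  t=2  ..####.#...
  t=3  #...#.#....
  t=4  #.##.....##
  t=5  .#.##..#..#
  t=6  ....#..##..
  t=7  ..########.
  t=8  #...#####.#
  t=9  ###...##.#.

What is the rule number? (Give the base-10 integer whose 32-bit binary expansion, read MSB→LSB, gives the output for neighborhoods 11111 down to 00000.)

3448402518

  ##### -> #   bit 31 = 1  t=7,i=4
  ####. -> #   bit 30 = 1  t=0,i=8
  ###.# -> .   bit 29 = 0  t=0,i=9
  ###.. -> .   bit 28 = 0  t=7,i=9
  ##.## -> #   bit 27 = 1  t=0,i=2
  ##.#. -> #   bit 26 = 1  t=1,i=7
  ##..# -> .   bit 25 = 0  t=5,i=5
  ##... -> #   bit 24 = 1  t=4,i=4
  #.### -> #   bit 23 = 1  t=0,i=6
  #.##. -> .   bit 22 = 0  t=0,i=0
  #.#.# -> .   bit 21 = 0  t=1,i=8
  #.#.. -> .   bit 20 = 0  t=2,i=7
  #..## -> #   bit 19 = 1  t=6,i=6
  #..#. -> .   bit 18 = 0  t=5,i=6
  #...# -> #   bit 17 = 1  t=3,i=2
  #.... -> .   bit 16 = 0  t=2,i=9
  .#### -> .   bit 15 = 0  t=0,i=7
  .###. -> #   bit 14 = 1  t=1,i=5
  .##.# -> #   bit 13 = 1  t=0,i=1
  .##.. -> #   bit 12 = 1  t=4,i=3
  .#.## -> .   bit 11 = 0  t=1,i=0
  .#.#. -> .   bit 10 = 0  t=1,i=9
  .#..# -> #   bit 9 = 1  t=5,i=8
  .#... -> .   bit 8 = 0  t=2,i=8
  ..### -> .   bit 7 = 0  t=2,i=2
  ..##. -> #   bit 6 = 1  t=6,i=7
  ..#.# -> .   bit 5 = 0  t=3,i=4
  ..#.. -> #   bit 4 = 1  t=3,i=0
  ...## -> .   bit 3 = 0  t=2,i=1
  ...#. -> #   bit 2 = 1  t=3,i=3
  ....# -> #   bit 1 = 1  t=2,i=0
  ..... -> .   bit 0 = 0  t=2,i=10
  bits 11001101100010100111001001010110 = 3448402518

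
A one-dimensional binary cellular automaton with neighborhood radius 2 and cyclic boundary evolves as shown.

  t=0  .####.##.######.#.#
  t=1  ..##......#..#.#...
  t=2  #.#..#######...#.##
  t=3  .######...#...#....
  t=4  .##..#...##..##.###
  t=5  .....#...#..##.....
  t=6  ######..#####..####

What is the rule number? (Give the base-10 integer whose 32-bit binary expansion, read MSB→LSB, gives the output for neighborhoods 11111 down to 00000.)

  nb #####: next=.  (t=0,i=11, bit31=0)
  nb ####.: next=#  (t=0,i=3, bit30=1)
  nb ###.#: next=.  (t=0,i=4, bit29=0)
  nb ###..: next=.  (t=2,i=11, bit28=0)
  nb ##.##: next=.  (t=0,i=5, bit27=0)
  nb ##.#.: next=#  (t=0,i=15, bit26=1)
  nb ##..#: next=.  (t=4,i=3, bit25=0)
  nb ##...: next=.  (t=1,i=4, bit24=0)
  nb #.###: next=.  (t=0,i=1, bit23=0)
  nb #.##.: next=.  (t=0,i=6, bit22=0)
  nb #.#.#: next=.  (t=0,i=16, bit21=0)
  nb #.#..: next=#  (t=1,i=15, bit20=1)
  nb #..##: next=#  (t=2,i=4, bit19=1)
  nb #..#.: next=.  (t=1,i=12, bit18=0)
  nb #...#: next=.  (t=2,i=13, bit17=0)
  nb #....: next=#  (t=1,i=5, bit16=1)
  nb .####: next=#  (t=0,i=2, bit15=1)
  nb .###.: next=.  (t=2,i=18, bit14=0)
  nb .##.#: next=.  (t=0,i=7, bit13=0)
  nb .##..: next=.  (t=1,i=3, bit12=0)
  nb .#.##: next=.  (t=0,i=0, bit11=0)
  nb .#.#.: next=.  (t=0,i=17, bit10=0)
  nb .#..#: next=#  (t=1,i=11, bit9=1)
  nb .#...: next=.  (t=1,i=16, bit8=0)
  nb ..###: next=#  (t=2,i=5, bit7=1)
  nb ..##.: next=#  (t=1,i=2, bit6=1)
  nb ..#.#: next=.  (t=1,i=13, bit5=0)
  nb ..#..: next=#  (t=1,i=10, bit4=1)
  nb ...##: next=.  (t=1,i=1, bit3=0)
  nb ...#.: next=#  (t=1,i=9, bit2=1)
  nb ....#: next=#  (t=1,i=0, bit1=1)
  nb .....: next=#  (t=1,i=6, bit0=1)
  bits 01000100000110011000001011010111 = 1142522583

1142522583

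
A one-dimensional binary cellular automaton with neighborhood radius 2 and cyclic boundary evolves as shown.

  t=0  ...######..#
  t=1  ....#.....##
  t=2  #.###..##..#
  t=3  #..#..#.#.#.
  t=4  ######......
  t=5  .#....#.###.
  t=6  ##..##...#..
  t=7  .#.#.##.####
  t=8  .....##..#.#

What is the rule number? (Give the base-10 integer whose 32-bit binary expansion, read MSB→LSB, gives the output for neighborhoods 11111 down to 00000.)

559739415

  nb #####: next=.  (t=0,i=5, bit31=0)
  nb ####.: next=.  (t=0,i=7, bit30=0)
  nb ###.#: next=#  (t=7,i=11, bit29=1)
  nb ###..: next=.  (t=0,i=8, bit28=0)
  nb ##.##: next=.  (t=2,i=1, bit27=0)
  nb ##.#.: next=.  (t=7,i=0, bit26=0)
  nb ##..#: next=.  (t=0,i=9, bit25=0)
  nb ##...: next=#  (t=1,i=0, bit24=1)
  nb #.###: next=.  (t=2,i=2, bit23=0)
  nb #.##.: next=#  (t=7,i=5, bit22=1)
  nb #.#.#: next=.  (t=3,i=8, bit21=0)
  nb #.#..: next=#  (t=3,i=0, bit20=1)
  nb #..##: next=#  (t=2,i=6, bit19=1)
  nb #..#.: next=#  (t=0,i=10, bit18=1)
  nb #...#: next=.  (t=0,i=1, bit17=0)
  nb #....: next=.  (t=1,i=1, bit16=0)
  nb .####: next=#  (t=0,i=4, bit15=1)
  nb .###.: next=#  (t=2,i=3, bit14=1)
  nb .##.#: next=#  (t=2,i=0, bit13=1)
  nb .##..: next=#  (t=1,i=11, bit12=1)
  nb .#.##: next=.  (t=5,i=7, bit11=0)
  nb .#.#.: next=.  (t=3,i=7, bit10=0)
  nb .#..#: next=#  (t=3,i=1, bit9=1)
  nb .#...: next=.  (t=0,i=0, bit8=0)
  nb ..###: next=.  (t=0,i=3, bit7=0)
  nb ..##.: next=.  (t=1,i=10, bit6=0)
  nb ..#.#: next=.  (t=3,i=6, bit5=0)
  nb ..#..: next=#  (t=0,i=11, bit4=1)
  nb ...##: next=.  (t=0,i=2, bit3=0)
  nb ...#.: next=#  (t=1,i=3, bit2=1)
  nb ....#: next=#  (t=1,i=2, bit1=1)
  nb .....: next=#  (t=1,i=7, bit0=1)
  bits 00100001010111001111001000010111 = 559739415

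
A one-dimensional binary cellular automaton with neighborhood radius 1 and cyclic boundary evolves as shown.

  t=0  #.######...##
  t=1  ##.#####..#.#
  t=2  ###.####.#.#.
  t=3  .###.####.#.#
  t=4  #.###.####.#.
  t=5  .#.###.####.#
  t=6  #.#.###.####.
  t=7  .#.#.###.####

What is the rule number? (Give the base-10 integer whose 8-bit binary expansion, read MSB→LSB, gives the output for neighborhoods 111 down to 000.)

226

  ###|#  b7=1 t=0,i=3
  ##.|#  b6=1 t=0,i=0
  #.#|#  b5=1 t=0,i=1
  #..|.  b4=0 t=0,i=8
  .##|.  b3=0 t=0,i=2
  .#.|.  b2=0 t=1,i=10
  ..#|#  b1=1 t=0,i=10
  ...|.  b0=0 t=0,i=9
  bits 11100010 = 226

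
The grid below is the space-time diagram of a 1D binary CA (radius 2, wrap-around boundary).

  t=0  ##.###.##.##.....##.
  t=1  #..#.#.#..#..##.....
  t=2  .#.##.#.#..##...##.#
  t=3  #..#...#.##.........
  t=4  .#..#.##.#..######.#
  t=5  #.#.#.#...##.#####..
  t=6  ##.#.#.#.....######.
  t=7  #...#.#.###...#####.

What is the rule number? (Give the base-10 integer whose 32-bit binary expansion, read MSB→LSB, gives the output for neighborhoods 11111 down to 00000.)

4073293605

  nb #####: next=#  (t=4,i=14, bit31=1)
  nb ####.: next=#  (t=4,i=16, bit30=1)
  nb ###.#: next=#  (t=0,i=5, bit29=1)
  nb ###..: next=#  (t=5,i=17, bit28=1)
  nb ##.##: next=.  (t=0,i=2, bit27=0)
  nb ##.#.: next=.  (t=2,i=5, bit26=0)
  nb ##..#: next=#  (t=5,i=18, bit25=1)
  nb ##...: next=.  (t=0,i=12, bit24=0)
  nb #.###: next=#  (t=0,i=3, bit23=1)
  nb #.##.: next=#  (t=0,i=0, bit22=1)
  nb #.#.#: next=.  (t=1,i=5, bit21=0)
  nb #.#..: next=.  (t=1,i=7, bit20=0)
  nb #..##: next=#  (t=1,i=12, bit19=1)
  nb #..#.: next=.  (t=1,i=2, bit18=0)
  nb #...#: next=.  (t=2,i=14, bit17=0)
  nb #....: next=#  (t=0,i=13, bit16=1)
  nb .####: next=#  (t=4,i=13, bit15=1)
  nb .###.: next=.  (t=0,i=4, bit14=0)
  nb .##.#: next=.  (t=0,i=1, bit13=0)
  nb .##..: next=.  (t=0,i=11, bit12=0)
  nb .#.##: next=.  (t=2,i=2, bit11=0)
  nb .#.#.: next=#  (t=1,i=4, bit10=1)
  nb .#..#: next=#  (t=1,i=1, bit9=1)
  nb .#...: next=#  (t=3,i=4, bit8=1)
  nb ..###: next=.  (t=4,i=12, bit7=0)
  nb ..##.: next=.  (t=0,i=17, bit6=0)
  nb ..#.#: next=#  (t=1,i=3, bit5=1)
  nb ..#..: next=.  (t=1,i=0, bit4=0)
  nb ...##: next=.  (t=0,i=16, bit3=0)
  nb ...#.: next=#  (t=1,i=19, bit2=1)
  nb ....#: next=.  (t=0,i=15, bit1=0)
  nb .....: next=#  (t=0,i=14, bit0=1)
  bits 11110010110010011000011100100101 = 4073293605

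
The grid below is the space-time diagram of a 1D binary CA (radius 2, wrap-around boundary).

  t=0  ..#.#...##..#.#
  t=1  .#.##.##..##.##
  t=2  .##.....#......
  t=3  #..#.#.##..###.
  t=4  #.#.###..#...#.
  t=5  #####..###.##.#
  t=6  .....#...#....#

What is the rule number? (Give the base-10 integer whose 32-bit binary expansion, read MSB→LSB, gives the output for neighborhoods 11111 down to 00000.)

  [31] ##### => .  t=5,i=1
  [30] ####. => .  t=5,i=3
  [29] ###.# => #  t=3,i=13
  [28] ###.. => .  t=4,i=6
  [27] ##.## => .  t=1,i=5
  [26] ##.#. => .  t=1,i=0
  [25] ##..# => #  t=0,i=10
  [24] ##... => #  t=2,i=3
  [23] #.### => #  t=4,i=4
  [22] #.##. => .  t=1,i=3
  [21] #.#.# => #  t=1,i=1
  [20] #.#.. => #  t=0,i=4
  [19] #..## => .  t=1,i=9
  [18] #..#. => #  t=0,i=1
  [17] #...# => #  t=0,i=6
  [16] #.... => .  t=2,i=4
  [15] .#### => .  t=5,i=0
  [14] .###. => .  t=3,i=12
  [13] .##.# => .  t=1,i=4
  [12] .##.. => .  t=0,i=9
  [11] .#.## => #  t=1,i=2
  [10] .#.#. => #  t=0,i=3
  [9] .#..# => .  t=0,i=0
  [8] .#... => .  t=0,i=5
  [7] ..### => .  t=3,i=11
  [6] ..##. => .  t=0,i=8
  [5] ..#.# => .  t=0,i=2
  [4] ..#.. => #  t=2,i=8
  [3] ...## => #  t=0,i=7
  [2] ...#. => #  t=2,i=7
  [1] ....# => .  t=2,i=6
  [0] ..... => #  t=2,i=5
  bits 00100011101101100000110000011101 = 599133213

599133213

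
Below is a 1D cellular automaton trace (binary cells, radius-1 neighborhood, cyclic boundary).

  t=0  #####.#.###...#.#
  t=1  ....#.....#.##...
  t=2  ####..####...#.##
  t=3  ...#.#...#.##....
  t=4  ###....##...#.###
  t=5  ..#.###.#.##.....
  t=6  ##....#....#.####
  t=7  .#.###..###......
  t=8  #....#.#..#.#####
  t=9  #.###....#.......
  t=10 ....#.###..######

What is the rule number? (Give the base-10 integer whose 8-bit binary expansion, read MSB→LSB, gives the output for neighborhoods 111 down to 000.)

  [7] ### => .  t=0,i=0
  [6] ##. => #  t=0,i=4
  [5] #.# => .  t=0,i=5
  [4] #.. => .  t=0,i=11
  [3] .## => .  t=0,i=8
  [2] .#. => .  t=0,i=6
  [1] ..# => #  t=0,i=13
  [0] ... => #  t=0,i=12
  bits 01000011 = 67

67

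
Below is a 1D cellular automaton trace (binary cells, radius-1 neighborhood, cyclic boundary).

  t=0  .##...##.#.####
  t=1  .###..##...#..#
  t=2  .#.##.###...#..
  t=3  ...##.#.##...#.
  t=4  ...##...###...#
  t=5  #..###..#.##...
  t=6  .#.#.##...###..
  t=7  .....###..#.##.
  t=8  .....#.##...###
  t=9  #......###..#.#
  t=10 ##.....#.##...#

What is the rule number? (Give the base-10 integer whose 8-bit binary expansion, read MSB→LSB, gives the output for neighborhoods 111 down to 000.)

  ###|.  b7=0 t=0,i=12
  ##.|#  b6=1 t=0,i=2
  #.#|.  b5=0 t=0,i=0
  #..|#  b4=1 t=0,i=3
  .##|#  b3=1 t=0,i=1
  .#.|.  b2=0 t=0,i=9
  ..#|.  b1=0 t=0,i=5
  ...|.  b0=0 t=0,i=4
  bits 01011000 = 88

88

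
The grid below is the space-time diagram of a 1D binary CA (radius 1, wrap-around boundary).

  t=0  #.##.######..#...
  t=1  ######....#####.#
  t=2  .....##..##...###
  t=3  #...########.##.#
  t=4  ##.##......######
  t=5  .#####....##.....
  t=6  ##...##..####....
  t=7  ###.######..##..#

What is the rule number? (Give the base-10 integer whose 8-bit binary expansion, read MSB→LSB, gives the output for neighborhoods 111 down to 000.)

126

  nb ###: next=.  (t=0,i=6, bit7=0)
  nb ##.: next=#  (t=0,i=3, bit6=1)
  nb #.#: next=#  (t=0,i=1, bit5=1)
  nb #..: next=#  (t=0,i=11, bit4=1)
  nb .##: next=#  (t=0,i=2, bit3=1)
  nb .#.: next=#  (t=0,i=0, bit2=1)
  nb ..#: next=#  (t=0,i=12, bit1=1)
  nb ...: next=.  (t=0,i=15, bit0=0)
  bits 01111110 = 126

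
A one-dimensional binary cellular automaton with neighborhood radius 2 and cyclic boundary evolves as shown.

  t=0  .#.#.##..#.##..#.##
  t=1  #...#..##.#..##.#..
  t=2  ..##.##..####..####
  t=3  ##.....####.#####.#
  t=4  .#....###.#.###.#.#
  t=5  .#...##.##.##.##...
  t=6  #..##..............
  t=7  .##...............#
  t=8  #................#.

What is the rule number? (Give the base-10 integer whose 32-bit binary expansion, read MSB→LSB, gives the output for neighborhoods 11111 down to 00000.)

  ##### -> #   bit 31 = 1  t=3,i=14
  ####. -> .   bit 30 = 0  t=2,i=11
  ###.# -> #   bit 29 = 1  t=3,i=10
  ###.. -> #   bit 28 = 1  t=2,i=12
  ##.## -> .   bit 27 = 0  t=2,i=4
  ##.#. -> #   bit 26 = 1  t=0,i=0
  ##..# -> #   bit 25 = 1  t=0,i=7
  ##... -> .   bit 24 = 0  t=3,i=2
  #.### -> #   bit 23 = 1  t=3,i=12
  #.##. -> .   bit 22 = 0  t=0,i=5
  #.#.# -> .   bit 21 = 0  t=0,i=1
  #.#.. -> #   bit 20 = 1  t=1,i=10
  #..## -> #   bit 19 = 1  t=1,i=6
  #..#. -> #   bit 18 = 1  t=0,i=8
  #...# -> #   bit 17 = 1  t=1,i=2
  #.... -> .   bit 16 = 0  t=3,i=3
  .#### -> #   bit 15 = 1  t=2,i=10
  .###. -> .   bit 14 = 0  t=3,i=0
  .##.# -> .   bit 13 = 0  t=0,i=18
  .##.. -> .   bit 12 = 0  t=0,i=6
  .#.## -> #   bit 11 = 1  t=0,i=4
  .#.#. -> .   bit 10 = 0  t=0,i=2
  .#..# -> #   bit 9 = 1  t=1,i=5
  .#... -> .   bit 8 = 0  t=1,i=1
  ..### -> #   bit 7 = 1  t=2,i=9
  ..##. -> .   bit 6 = 0  t=1,i=7
  ..#.# -> .   bit 5 = 0  t=0,i=9
  ..#.. -> .   bit 4 = 0  t=1,i=0
  ...## -> #   bit 3 = 1  t=3,i=6
  ...#. -> #   bit 2 = 1  t=1,i=3
  ....# -> .   bit 1 = 0  t=3,i=5
  ..... -> .   bit 0 = 0  t=3,i=4
  bits 10110110100111101000101010001100 = 3063843468

3063843468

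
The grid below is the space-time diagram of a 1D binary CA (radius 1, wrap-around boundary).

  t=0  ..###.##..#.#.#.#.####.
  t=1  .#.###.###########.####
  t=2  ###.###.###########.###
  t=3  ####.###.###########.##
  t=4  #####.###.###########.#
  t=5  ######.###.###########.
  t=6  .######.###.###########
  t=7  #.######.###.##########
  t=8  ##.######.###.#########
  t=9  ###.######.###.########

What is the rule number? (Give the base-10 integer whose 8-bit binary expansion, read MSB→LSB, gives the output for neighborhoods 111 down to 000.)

  [7] ### => #  t=0,i=3
  [6] ##. => #  t=0,i=4
  [5] #.# => #  t=0,i=5
  [4] #.. => #  t=0,i=8
  [3] .## => .  t=0,i=2
  [2] .#. => #  t=0,i=10
  [1] ..# => #  t=0,i=1
  [0] ... => .  t=0,i=0
  bits 11110110 = 246

246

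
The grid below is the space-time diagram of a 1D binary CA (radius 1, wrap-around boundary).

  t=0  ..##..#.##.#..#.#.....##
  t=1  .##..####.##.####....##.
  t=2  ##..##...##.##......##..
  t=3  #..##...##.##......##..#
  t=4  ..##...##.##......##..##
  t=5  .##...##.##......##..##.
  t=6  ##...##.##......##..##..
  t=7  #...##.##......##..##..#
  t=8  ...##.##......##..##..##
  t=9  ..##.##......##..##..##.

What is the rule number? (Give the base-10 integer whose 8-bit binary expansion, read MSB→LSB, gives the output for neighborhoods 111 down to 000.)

46

  nb ###: next=.  (t=1,i=6, bit7=0)
  nb ##.: next=.  (t=0,i=3, bit6=0)
  nb #.#: next=#  (t=0,i=7, bit5=1)
  nb #..: next=.  (t=0,i=0, bit4=0)
  nb .##: next=#  (t=0,i=2, bit3=1)
  nb .#.: next=#  (t=0,i=6, bit2=1)
  nb ..#: next=#  (t=0,i=1, bit1=1)
  nb ...: next=.  (t=0,i=18, bit0=0)
  bits 00101110 = 46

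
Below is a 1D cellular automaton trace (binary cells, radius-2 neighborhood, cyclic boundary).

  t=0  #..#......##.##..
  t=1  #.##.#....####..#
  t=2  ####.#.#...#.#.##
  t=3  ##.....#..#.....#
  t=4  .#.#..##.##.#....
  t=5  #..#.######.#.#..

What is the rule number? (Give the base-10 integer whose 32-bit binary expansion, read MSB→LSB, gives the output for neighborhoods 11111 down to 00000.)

  nb #####: next=#  (t=2,i=0, bit31=1)
  nb ####.: next=.  (t=1,i=12, bit30=0)
  nb ###.#: next=.  (t=2,i=3, bit29=0)
  nb ###..: next=#  (t=1,i=13, bit28=1)
  nb ##.##: next=#  (t=0,i=12, bit27=1)
  nb ##.#.: next=.  (t=1,i=4, bit26=0)
  nb ##..#: next=.  (t=0,i=15, bit25=0)
  nb ##...: next=.  (t=3,i=2, bit24=0)
  nb #.###: next=.  (t=2,i=15, bit23=0)
  nb #.##.: next=#  (t=0,i=13, bit22=1)
  nb #.#.#: next=.  (t=2,i=5, bit21=0)
  nb #.#..: next=#  (t=1,i=5, bit20=1)
  nb #..##: next=#  (t=1,i=15, bit19=1)
  nb #..#.: next=#  (t=0,i=2, bit18=1)
  nb #...#: next=.  (t=2,i=9, bit17=0)
  nb #....: next=#  (t=0,i=5, bit16=1)
  nb .####: next=#  (t=1,i=11, bit15=1)
  nb .###.: next=.  (t=3,i=0, bit14=0)
  nb .##.#: next=#  (t=0,i=11, bit13=1)
  nb .##..: next=.  (t=0,i=14, bit12=0)
  nb .#.##: next=.  (t=2,i=14, bit11=0)
  nb .#.#.: next=.  (t=2,i=6, bit10=0)
  nb .#..#: next=.  (t=0,i=1, bit9=0)
  nb .#...: next=.  (t=0,i=4, bit8=0)
  nb ..###: next=.  (t=1,i=10, bit7=0)
  nb ..##.: next=#  (t=0,i=10, bit6=1)
  nb ..#.#: next=.  (t=2,i=11, bit5=0)
  nb ..#..: next=#  (t=0,i=0, bit4=1)
  nb ...##: next=.  (t=0,i=9, bit3=0)
  nb ...#.: next=#  (t=2,i=10, bit2=1)
  nb ....#: next=.  (t=0,i=8, bit1=0)
  nb .....: next=.  (t=0,i=6, bit0=0)
  bits 10011000010111011010000001010100 = 2556272724

2556272724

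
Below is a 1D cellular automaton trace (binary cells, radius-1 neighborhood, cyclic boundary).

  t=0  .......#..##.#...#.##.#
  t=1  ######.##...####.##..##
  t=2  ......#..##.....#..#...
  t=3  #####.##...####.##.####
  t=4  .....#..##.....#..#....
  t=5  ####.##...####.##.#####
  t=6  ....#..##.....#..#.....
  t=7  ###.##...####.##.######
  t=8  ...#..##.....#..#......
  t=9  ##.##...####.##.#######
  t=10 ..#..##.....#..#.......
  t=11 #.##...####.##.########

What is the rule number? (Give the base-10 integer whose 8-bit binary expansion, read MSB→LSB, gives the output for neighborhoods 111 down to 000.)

53

  nb ###: next=.  (t=1,i=0, bit7=0)
  nb ##.: next=.  (t=0,i=11, bit6=0)
  nb #.#: next=#  (t=0,i=12, bit5=1)
  nb #..: next=#  (t=0,i=0, bit4=1)
  nb .##: next=.  (t=0,i=10, bit3=0)
  nb .#.: next=#  (t=0,i=7, bit2=1)
  nb ..#: next=.  (t=0,i=6, bit1=0)
  nb ...: next=#  (t=0,i=1, bit0=1)
  bits 00110101 = 53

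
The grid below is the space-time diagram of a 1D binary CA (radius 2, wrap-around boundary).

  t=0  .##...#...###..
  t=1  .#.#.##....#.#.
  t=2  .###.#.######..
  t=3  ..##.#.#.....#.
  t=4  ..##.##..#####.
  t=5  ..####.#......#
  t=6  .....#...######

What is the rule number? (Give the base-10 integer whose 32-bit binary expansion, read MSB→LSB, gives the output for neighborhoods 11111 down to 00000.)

  ##### -> .   bit 31 = 0  t=2,i=9
  ####. -> .   bit 30 = 0  t=2,i=11
  ###.# -> #   bit 29 = 1  t=2,i=3
  ###.. -> .   bit 28 = 0  t=0,i=12
  ##.## -> #   bit 27 = 1  t=4,i=4
  ##.#. -> .   bit 26 = 0  t=2,i=4
  ##..# -> #   bit 25 = 1  t=4,i=7
  ##... -> #   bit 24 = 1  t=0,i=3
  #.### -> #   bit 23 = 1  t=2,i=7
  #.##. -> #   bit 22 = 1  t=1,i=5
  #.#.# -> #   bit 21 = 1  t=1,i=3
  #.#.. -> .   bit 20 = 0  t=1,i=13
  #..## -> .   bit 19 = 0  t=4,i=8
  #..#. -> .   bit 18 = 0  t=1,i=0
  #...# -> .   bit 17 = 0  t=0,i=4
  #.... -> #   bit 16 = 1  t=1,i=8
  .#### -> .   bit 15 = 0  t=2,i=8
  .###. -> #   bit 14 = 1  t=0,i=11
  .##.# -> #   bit 13 = 1  t=3,i=3
  .##.. -> .   bit 12 = 0  t=0,i=2
  .#.## -> .   bit 11 = 0  t=1,i=4
  .#.#. -> #   bit 10 = 1  t=1,i=2
  .#..# -> .   bit 9 = 0  t=1,i=14
  .#... -> .   bit 8 = 0  t=0,i=7
  ..### -> .   bit 7 = 0  t=0,i=10
  ..##. -> #   bit 6 = 1  t=0,i=1
  ..#.# -> #   bit 5 = 1  t=1,i=1
  ..#.. -> #   bit 4 = 1  t=0,i=6
  ...## -> .   bit 3 = 0  t=0,i=0
  ...#. -> #   bit 2 = 1  t=0,i=5
  ....# -> #   bit 1 = 1  t=1,i=9
  ..... -> #   bit 0 = 1  t=3,i=10
  bits 00101011111000010110010001110111 = 736191607

736191607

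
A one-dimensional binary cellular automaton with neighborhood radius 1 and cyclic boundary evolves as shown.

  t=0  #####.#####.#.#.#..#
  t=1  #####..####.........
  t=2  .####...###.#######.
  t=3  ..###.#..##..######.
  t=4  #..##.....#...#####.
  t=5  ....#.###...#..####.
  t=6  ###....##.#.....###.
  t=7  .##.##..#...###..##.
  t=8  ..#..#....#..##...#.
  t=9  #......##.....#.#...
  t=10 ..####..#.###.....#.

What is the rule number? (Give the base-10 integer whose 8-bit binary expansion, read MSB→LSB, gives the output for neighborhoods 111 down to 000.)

  [7] ### => #  t=0,i=0
  [6] ##. => #  t=0,i=4
  [5] #.# => .  t=0,i=5
  [4] #.. => .  t=0,i=17
  [3] .## => .  t=0,i=6
  [2] .#. => .  t=0,i=12
  [1] ..# => .  t=0,i=18
  [0] ... => #  t=1,i=12
  bits 11000001 = 193

193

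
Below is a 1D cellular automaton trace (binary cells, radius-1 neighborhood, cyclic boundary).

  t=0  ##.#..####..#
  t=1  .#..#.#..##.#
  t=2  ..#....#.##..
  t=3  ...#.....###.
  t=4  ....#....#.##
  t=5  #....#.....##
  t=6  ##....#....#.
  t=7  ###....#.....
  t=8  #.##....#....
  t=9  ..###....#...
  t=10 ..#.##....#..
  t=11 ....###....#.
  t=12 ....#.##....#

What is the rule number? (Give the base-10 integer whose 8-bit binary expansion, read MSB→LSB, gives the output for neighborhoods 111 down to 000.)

88

  nb ###: next=.  (t=0,i=0, bit7=0)
  nb ##.: next=#  (t=0,i=1, bit6=1)
  nb #.#: next=.  (t=0,i=2, bit5=0)
  nb #..: next=#  (t=0,i=4, bit4=1)
  nb .##: next=#  (t=0,i=6, bit3=1)
  nb .#.: next=.  (t=0,i=3, bit2=0)
  nb ..#: next=.  (t=0,i=5, bit1=0)
  nb ...: next=.  (t=2,i=0, bit0=0)
  bits 01011000 = 88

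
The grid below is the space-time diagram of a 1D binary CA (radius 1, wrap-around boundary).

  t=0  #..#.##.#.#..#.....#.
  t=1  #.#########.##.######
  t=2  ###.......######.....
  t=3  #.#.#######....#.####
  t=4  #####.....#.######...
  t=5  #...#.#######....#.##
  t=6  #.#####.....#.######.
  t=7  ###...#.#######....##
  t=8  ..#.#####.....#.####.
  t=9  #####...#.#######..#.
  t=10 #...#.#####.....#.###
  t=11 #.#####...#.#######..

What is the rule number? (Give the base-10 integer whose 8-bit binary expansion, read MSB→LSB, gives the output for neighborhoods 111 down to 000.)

  ### -> .   bit 7 = 0  t=1,i=3
  ##. -> #   bit 6 = 1  t=0,i=6
  #.# -> #   bit 5 = 1  t=0,i=4
  #.. -> .   bit 4 = 0  t=0,i=1
  .## -> #   bit 3 = 1  t=0,i=5
  .#. -> #   bit 2 = 1  t=0,i=0
  ..# -> #   bit 1 = 1  t=0,i=2
  ... -> #   bit 0 = 1  t=0,i=15
  bits 01101111 = 111

111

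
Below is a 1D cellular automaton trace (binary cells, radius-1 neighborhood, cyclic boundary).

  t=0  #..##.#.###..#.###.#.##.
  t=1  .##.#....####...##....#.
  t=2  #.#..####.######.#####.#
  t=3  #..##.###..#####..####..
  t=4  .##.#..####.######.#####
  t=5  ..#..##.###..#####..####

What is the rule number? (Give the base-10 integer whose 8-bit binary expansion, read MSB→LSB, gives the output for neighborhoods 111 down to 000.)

211

  [7] ### => #  t=0,i=9
  [6] ##. => #  t=0,i=4
  [5] #.# => .  t=0,i=5
  [4] #.. => #  t=0,i=1
  [3] .## => .  t=0,i=3
  [2] .#. => .  t=0,i=0
  [1] ..# => #  t=0,i=2
  [0] ... => #  t=1,i=6
  bits 11010011 = 211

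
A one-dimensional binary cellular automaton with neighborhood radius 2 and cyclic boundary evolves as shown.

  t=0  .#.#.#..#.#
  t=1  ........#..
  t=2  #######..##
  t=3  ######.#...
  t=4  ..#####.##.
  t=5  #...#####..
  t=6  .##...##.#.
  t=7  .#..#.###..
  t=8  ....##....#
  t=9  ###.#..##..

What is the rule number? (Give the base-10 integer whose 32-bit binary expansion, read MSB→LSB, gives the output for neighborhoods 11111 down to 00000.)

3997378915

  [31] ##### => #  t=2,i=0
  [30] ####. => #  t=2,i=5
  [29] ###.# => #  t=3,i=5
  [28] ###.. => .  t=2,i=6
  [27] ##.## => #  t=4,i=7
  [26] ##.#. => #  t=3,i=6
  [25] ##..# => #  t=2,i=7
  [24] ##... => .  t=4,i=10
  [23] #.### => .  t=7,i=6
  [22] #.##. => #  t=4,i=8
  [21] #.#.# => .  t=0,i=1
  [20] #.#.. => .  t=0,i=5
  [19] #..## => .  t=2,i=8
  [18] #..#. => .  t=0,i=7
  [17] #...# => #  t=3,i=9
  [16] #.... => #  t=1,i=10
  [15] .#### => .  t=2,i=10
  [14] .###. => .  t=7,i=7
  [13] .##.# => #  t=6,i=7
  [12] .##.. => .  t=4,i=9
  [11] .#.## => #  t=7,i=5
  [10] .#.#. => .  t=0,i=0
  [9] .#..# => .  t=0,i=6
  [8] .#... => #  t=1,i=9
  [7] ..### => .  t=2,i=9
  [6] ..##. => #  t=6,i=1
  [5] ..#.# => #  t=0,i=8
  [4] ..#.. => .  t=1,i=8
  [3] ...## => .  t=3,i=10
  [2] ...#. => .  t=1,i=7
  [1] ....# => #  t=1,i=6
  [0] ..... => #  t=1,i=0
  bits 11101110010000110010100101100011 = 3997378915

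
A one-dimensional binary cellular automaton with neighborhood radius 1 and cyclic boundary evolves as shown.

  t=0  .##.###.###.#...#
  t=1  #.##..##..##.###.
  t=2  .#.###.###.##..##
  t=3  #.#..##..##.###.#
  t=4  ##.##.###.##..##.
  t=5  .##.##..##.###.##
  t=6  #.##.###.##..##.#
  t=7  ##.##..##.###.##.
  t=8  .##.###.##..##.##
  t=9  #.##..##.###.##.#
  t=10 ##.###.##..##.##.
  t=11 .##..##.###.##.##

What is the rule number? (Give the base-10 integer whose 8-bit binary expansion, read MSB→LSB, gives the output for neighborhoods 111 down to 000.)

  ###|.  b7=0 t=0,i=5
  ##.|#  b6=1 t=0,i=2
  #.#|#  b5=1 t=0,i=0
  #..|#  b4=1 t=0,i=13
  .##|.  b3=0 t=0,i=1
  .#.|.  b2=0 t=0,i=12
  ..#|#  b1=1 t=0,i=15
  ...|#  b0=1 t=0,i=14
  bits 01110011 = 115

115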